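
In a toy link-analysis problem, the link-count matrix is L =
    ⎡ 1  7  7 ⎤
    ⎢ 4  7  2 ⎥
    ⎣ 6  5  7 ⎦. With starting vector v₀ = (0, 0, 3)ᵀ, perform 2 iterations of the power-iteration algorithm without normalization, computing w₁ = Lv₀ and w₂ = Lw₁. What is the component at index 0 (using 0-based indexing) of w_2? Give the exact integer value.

210

w1 = Lv₀ = (1·0 + 7·0 + 7·3; 4·0 + 7·0 + 2·3; 6·0 + 5·0 + 7·3) = (21, 6, 21)
w2 = Lw1 = (1·21 + 7·6 + 7·21; 4·21 + 7·6 + 2·21; 6·21 + 5·6 + 7·21) = (210, 168, 303)
The requested component of w2 is 210.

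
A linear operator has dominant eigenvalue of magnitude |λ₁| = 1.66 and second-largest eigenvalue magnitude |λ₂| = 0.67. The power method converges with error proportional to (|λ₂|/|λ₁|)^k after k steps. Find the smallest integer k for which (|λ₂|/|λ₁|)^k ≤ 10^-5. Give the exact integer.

|λ₂/λ₁| = 0.67/1.66 = 0.40361
Need k ≥ ln(10^-5) / ln(0.40361) = -11.5129 / -0.9073 ≈ 12.689
Smallest integer k satisfying the bound: 13

13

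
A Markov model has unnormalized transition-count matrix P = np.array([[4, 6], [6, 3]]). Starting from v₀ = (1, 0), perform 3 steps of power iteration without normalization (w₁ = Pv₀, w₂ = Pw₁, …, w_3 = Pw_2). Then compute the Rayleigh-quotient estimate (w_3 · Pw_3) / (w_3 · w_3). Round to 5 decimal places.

9.51729

w1 = Pv₀ = (4·1 + 6·0; 6·1 + 3·0) = (4, 6)
w2 = Pw1 = (4·4 + 6·6; 6·4 + 3·6) = (52, 42)
w3 = Pw2 = (460, 438)
Pw3 = (4468, 4074)
w3·Pw3 = 460·4468 + 438·4074 = 3839692; w3·w3 = 460·460 + 438·438 = 403444
λ ≈ 3839692/403444 = 9.51729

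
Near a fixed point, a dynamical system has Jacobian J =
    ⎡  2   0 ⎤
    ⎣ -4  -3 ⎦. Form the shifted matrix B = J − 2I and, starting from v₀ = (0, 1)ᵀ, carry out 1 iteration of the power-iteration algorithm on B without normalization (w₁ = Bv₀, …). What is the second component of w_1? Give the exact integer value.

-5

B = J − 2I has rows (0, 0); (-4, -5)
w1 = Bv₀ = (0·0 + 0·1; (-4)·0 + (-5)·1) = (0, -5)
Requested component of w1: -5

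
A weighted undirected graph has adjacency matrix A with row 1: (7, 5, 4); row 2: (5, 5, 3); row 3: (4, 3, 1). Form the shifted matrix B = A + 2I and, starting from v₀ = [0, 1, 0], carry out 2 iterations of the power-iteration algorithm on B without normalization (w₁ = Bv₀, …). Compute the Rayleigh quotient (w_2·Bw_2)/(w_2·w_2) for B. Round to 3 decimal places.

μ ≈ 15.121

B = A + 2I has rows (9, 5, 4); (5, 7, 3); (4, 3, 3)
w1 = Bv₀ = (9·0 + 5·1 + 4·0; 5·0 + 7·1 + 3·0; 4·0 + 3·1 + 3·0) = (5, 7, 3)
w2 = Bw1 = (9·5 + 5·7 + 4·3; 5·5 + 7·7 + 3·3; 4·5 + 3·7 + 3·3) = (92, 83, 50)
Bw2 = (1443, 1191, 767)
w2·Bw2 = 269959; w2·w2 = 17853; μ ≈ 269959/17853 = 15.121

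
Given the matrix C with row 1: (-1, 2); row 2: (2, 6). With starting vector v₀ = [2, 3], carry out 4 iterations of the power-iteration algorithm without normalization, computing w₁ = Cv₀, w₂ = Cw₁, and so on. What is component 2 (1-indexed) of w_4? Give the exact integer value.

w1 = Cv₀ = ((-1)·2 + 2·3; 2·2 + 6·3) = (4, 22)
w2 = Cw1 = ((-1)·4 + 2·22; 2·4 + 6·22) = (40, 140)
w3 = Cw2 = (240, 920)
w4 = Cw3 = (1600, 6000)
The requested component of w4 is 6000.

6000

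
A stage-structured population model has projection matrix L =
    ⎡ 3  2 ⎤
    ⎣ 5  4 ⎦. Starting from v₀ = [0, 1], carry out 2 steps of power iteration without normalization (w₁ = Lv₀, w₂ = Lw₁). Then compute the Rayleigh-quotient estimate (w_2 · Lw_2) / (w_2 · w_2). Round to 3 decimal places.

w1 = Lv₀ = (3·0 + 2·1; 5·0 + 4·1) = (2, 4)
w2 = Lw1 = (3·2 + 2·4; 5·2 + 4·4) = (14, 26)
Lw2 = (94, 174)
w2·Lw2 = 14·94 + 26·174 = 5840; w2·w2 = 14·14 + 26·26 = 872
λ ≈ 5840/872 = 6.697

6.697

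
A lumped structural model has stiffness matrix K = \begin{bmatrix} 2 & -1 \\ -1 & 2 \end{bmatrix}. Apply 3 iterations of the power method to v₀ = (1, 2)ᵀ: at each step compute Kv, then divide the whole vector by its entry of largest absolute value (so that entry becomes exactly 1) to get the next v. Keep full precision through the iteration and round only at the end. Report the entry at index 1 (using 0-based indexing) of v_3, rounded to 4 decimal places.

Kv0 = (0.00000, 3.00000); divide by 3.00000 → v1 = (0.00000, 1.00000)
Kv1 = (-1.00000, 2.00000); divide by 2.00000 → v2 = (-0.50000, 1.00000)
Kv2 = (-2.00000, 2.50000); divide by 2.50000 → v3 = (-0.80000, 1.00000)
Requested entry of v3: 15/15 = 1.0000

1.0000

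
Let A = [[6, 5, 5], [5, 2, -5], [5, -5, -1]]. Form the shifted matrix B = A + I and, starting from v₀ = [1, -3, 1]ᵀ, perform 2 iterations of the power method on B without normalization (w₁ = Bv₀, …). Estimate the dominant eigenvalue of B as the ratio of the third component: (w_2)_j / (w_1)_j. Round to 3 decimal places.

B = A + I has rows (7, 5, 5); (5, 3, -5); (5, -5, 0)
w1 = Bv₀ = (7·1 + 5·(-3) + 5·1; 5·1 + 3·(-3) + (-5)·1; 5·1 + (-5)·(-3) + 0·1) = (-3, -9, 20)
w2 = Bw1 = (7·(-3) + 5·(-9) + 5·20; 5·(-3) + 3·(-9) + (-5)·20; 5·(-3) + (-5)·(-9) + 0·20) = (34, -142, 30)
Ratio: 30/20 = 1.500

1.500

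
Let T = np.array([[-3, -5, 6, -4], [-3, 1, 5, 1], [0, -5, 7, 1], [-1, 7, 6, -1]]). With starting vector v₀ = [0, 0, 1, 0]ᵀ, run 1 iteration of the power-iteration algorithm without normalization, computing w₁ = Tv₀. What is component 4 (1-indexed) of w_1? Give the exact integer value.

w1 = Tv₀ = ((-3)·0 + (-5)·0 + 6·1 + (-4)·0; (-3)·0 + 1·0 + 5·1 + 1·0; 0·0 + (-5)·0 + 7·1 + 1·0; (-1)·0 + 7·0 + 6·1 + (-1)·0) = (6, 5, 7, 6)
The requested component of w1 is 6.

6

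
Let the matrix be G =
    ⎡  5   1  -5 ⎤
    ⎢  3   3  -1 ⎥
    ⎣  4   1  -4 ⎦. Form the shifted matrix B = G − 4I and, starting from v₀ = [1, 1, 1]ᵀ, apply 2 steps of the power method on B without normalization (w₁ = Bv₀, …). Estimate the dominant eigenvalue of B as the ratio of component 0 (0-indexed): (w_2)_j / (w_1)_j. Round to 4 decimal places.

B = G − 4I has rows (1, 1, -5); (3, -1, -1); (4, 1, -8)
w1 = Bv₀ = (1·1 + 1·1 + (-5)·1; 3·1 + (-1)·1 + (-1)·1; 4·1 + 1·1 + (-8)·1) = (-3, 1, -3)
w2 = Bw1 = (1·(-3) + 1·1 + (-5)·(-3); 3·(-3) + (-1)·1 + (-1)·(-3); 4·(-3) + 1·1 + (-8)·(-3)) = (13, -7, 13)
Ratio: 13/-3 = -4.3333

-4.3333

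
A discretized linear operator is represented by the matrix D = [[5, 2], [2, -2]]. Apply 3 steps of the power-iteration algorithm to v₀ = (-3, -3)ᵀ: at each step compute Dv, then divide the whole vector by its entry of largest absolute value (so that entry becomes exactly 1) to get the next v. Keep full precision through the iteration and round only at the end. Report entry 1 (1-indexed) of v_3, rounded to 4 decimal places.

Dv0 = (-21.00000, 0.00000); divide by -21.00000 → v1 = (1.00000, 0.00000)
Dv1 = (5.00000, 2.00000); divide by 5.00000 → v2 = (1.00000, 0.40000)
Dv2 = (5.80000, 1.20000); divide by 5.80000 → v3 = (1.00000, 0.20690)
Requested entry of v3: -609/-609 = 1.0000

1.0000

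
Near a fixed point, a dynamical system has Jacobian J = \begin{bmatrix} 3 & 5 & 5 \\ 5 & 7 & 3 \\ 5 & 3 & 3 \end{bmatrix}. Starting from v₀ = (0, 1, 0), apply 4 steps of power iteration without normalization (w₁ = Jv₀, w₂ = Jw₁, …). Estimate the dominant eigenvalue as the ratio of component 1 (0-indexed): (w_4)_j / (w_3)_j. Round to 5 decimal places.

w1 = Jv₀ = (3·0 + 5·1 + 5·0; 5·0 + 7·1 + 3·0; 5·0 + 3·1 + 3·0) = (5, 7, 3)
w2 = Jw1 = (3·5 + 5·7 + 5·3; 5·5 + 7·7 + 3·3; 5·5 + 3·7 + 3·3) = (65, 83, 55)
w3 = Jw2 = (885, 1071, 739)
w4 = Jw3 = (11705, 14139, 9855)
Ratio at component: 14139 / 1071 = 13.20168

13.20168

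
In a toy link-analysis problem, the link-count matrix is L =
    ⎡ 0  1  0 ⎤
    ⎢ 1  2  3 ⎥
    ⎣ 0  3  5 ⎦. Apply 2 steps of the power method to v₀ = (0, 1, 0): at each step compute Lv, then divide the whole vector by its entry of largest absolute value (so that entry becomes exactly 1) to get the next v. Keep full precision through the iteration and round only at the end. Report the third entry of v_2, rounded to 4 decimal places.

Lv0 = (1.00000, 2.00000, 3.00000); divide by 3.00000 → v1 = (0.33333, 0.66667, 1.00000)
Lv1 = (0.66667, 4.66667, 7.00000); divide by 7.00000 → v2 = (0.09524, 0.66667, 1.00000)
Requested entry of v2: 21/21 = 1.0000

1.0000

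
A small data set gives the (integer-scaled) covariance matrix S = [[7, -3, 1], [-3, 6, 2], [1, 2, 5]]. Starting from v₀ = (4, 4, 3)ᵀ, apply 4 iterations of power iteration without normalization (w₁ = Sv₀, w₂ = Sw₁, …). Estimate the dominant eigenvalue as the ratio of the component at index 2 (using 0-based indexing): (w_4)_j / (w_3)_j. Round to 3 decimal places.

w1 = Sv₀ = (7·4 + (-3)·4 + 1·3; (-3)·4 + 6·4 + 2·3; 1·4 + 2·4 + 5·3) = (19, 18, 27)
w2 = Sw1 = (7·19 + (-3)·18 + 1·27; (-3)·19 + 6·18 + 2·27; 1·19 + 2·18 + 5·27) = (106, 105, 190)
w3 = Sw2 = (617, 692, 1266)
w4 = Sw3 = (3509, 4833, 8331)
Ratio at component: 8331 / 1266 = 6.581

6.581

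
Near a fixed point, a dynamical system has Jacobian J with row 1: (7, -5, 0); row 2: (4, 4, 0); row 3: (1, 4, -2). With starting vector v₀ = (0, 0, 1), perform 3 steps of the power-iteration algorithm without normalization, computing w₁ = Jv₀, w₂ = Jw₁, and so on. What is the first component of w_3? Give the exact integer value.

0

w1 = Jv₀ = (7·0 + (-5)·0 + 0·1; 4·0 + 4·0 + 0·1; 1·0 + 4·0 + (-2)·1) = (0, 0, -2)
w2 = Jw1 = (7·0 + (-5)·0 + 0·(-2); 4·0 + 4·0 + 0·(-2); 1·0 + 4·0 + (-2)·(-2)) = (0, 0, 4)
w3 = Jw2 = (0, 0, -8)
The requested component of w3 is 0.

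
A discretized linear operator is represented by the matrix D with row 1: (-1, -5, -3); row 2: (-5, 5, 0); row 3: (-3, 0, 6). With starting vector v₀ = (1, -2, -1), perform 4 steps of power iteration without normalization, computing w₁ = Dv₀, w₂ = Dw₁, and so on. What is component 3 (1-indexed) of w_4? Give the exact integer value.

-7425

w1 = Dv₀ = ((-1)·1 + (-5)·(-2) + (-3)·(-1); (-5)·1 + 5·(-2) + 0·(-1); (-3)·1 + 0·(-2) + 6·(-1)) = (12, -15, -9)
w2 = Dw1 = ((-1)·12 + (-5)·(-15) + (-3)·(-9); (-5)·12 + 5·(-15) + 0·(-9); (-3)·12 + 0·(-15) + 6·(-9)) = (90, -135, -90)
w3 = Dw2 = (855, -1125, -810)
w4 = Dw3 = (7200, -9900, -7425)
The requested component of w4 is -7425.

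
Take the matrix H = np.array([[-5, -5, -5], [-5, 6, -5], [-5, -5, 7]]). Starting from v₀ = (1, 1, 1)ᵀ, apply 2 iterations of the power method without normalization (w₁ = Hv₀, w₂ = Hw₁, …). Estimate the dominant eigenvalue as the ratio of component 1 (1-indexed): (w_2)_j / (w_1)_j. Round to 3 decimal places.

λ ≈ -7.333

w1 = Hv₀ = ((-5)·1 + (-5)·1 + (-5)·1; (-5)·1 + 6·1 + (-5)·1; (-5)·1 + (-5)·1 + 7·1) = (-15, -4, -3)
w2 = Hw1 = ((-5)·(-15) + (-5)·(-4) + (-5)·(-3); (-5)·(-15) + 6·(-4) + (-5)·(-3); (-5)·(-15) + (-5)·(-4) + 7·(-3)) = (110, 66, 74)
Ratio at component: 110 / -15 = -7.333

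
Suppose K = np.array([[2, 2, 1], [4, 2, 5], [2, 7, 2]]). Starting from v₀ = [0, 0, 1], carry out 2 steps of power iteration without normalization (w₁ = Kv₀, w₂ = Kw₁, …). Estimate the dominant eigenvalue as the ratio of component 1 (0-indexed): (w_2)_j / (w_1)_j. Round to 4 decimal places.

w1 = Kv₀ = (1, 5, 2)
w2 = Kw1 = (14, 24, 41)
Ratio at component: 24 / 5 = 4.8000

4.8000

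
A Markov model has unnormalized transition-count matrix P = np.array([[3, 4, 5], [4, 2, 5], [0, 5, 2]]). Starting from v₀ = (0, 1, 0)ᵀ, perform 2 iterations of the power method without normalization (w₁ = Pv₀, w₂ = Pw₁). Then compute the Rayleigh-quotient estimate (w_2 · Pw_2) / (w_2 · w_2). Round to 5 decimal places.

9.12921

w1 = Pv₀ = (3·0 + 4·1 + 5·0; 4·0 + 2·1 + 5·0; 0·0 + 5·1 + 2·0) = (4, 2, 5)
w2 = Pw1 = (3·4 + 4·2 + 5·5; 4·4 + 2·2 + 5·5; 0·4 + 5·2 + 2·5) = (45, 45, 20)
Pw2 = (415, 370, 265)
w2·Pw2 = 45·415 + 45·370 + 20·265 = 40625; w2·w2 = 45·45 + 45·45 + 20·20 = 4450
λ ≈ 40625/4450 = 9.12921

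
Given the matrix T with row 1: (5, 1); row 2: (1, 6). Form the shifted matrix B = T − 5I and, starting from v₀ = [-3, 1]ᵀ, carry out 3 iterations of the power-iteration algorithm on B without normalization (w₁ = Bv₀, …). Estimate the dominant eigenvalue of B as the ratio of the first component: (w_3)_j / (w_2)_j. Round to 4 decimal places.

B = T − 5I has rows (0, 1); (1, 1)
w1 = Bv₀ = (0·(-3) + 1·1; 1·(-3) + 1·1) = (1, -2)
w2 = Bw1 = (0·1 + 1·(-2); 1·1 + 1·(-2)) = (-2, -1)
w3 = Bw2 = (-1, -3)
Ratio: -1/-2 = 0.5000

μ ≈ 0.5000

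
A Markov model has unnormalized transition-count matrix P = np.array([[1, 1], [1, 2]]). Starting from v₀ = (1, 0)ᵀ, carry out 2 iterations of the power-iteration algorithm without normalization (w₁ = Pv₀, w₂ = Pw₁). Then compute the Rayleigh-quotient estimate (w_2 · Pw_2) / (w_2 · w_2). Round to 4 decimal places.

2.6154

w1 = Pv₀ = (1·1 + 1·0; 1·1 + 2·0) = (1, 1)
w2 = Pw1 = (1·1 + 1·1; 1·1 + 2·1) = (2, 3)
Pw2 = (5, 8)
w2·Pw2 = 2·5 + 3·8 = 34; w2·w2 = 2·2 + 3·3 = 13
λ ≈ 34/13 = 2.6154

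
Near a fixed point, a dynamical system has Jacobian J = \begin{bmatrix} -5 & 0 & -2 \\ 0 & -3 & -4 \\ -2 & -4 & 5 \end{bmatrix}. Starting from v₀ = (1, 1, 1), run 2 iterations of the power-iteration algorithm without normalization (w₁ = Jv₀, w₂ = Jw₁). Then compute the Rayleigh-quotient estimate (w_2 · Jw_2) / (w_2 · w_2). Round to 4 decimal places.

λ ≈ -4.3863

w1 = Jv₀ = (-7, -7, -1)
w2 = Jw1 = (37, 25, 37)
Jw2 = (-259, -223, 11)
w2·Jw2 = 37·(-259) + 25·(-223) + 37·11 = -14751; w2·w2 = 37·37 + 25·25 + 37·37 = 3363
λ ≈ -14751/3363 = -4.3863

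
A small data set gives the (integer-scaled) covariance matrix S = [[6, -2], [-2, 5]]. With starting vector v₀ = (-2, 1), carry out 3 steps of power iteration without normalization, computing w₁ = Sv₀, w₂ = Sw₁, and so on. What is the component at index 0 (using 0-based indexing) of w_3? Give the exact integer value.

w1 = Sv₀ = (-14, 9)
w2 = Sw1 = (-102, 73)
w3 = Sw2 = (-758, 569)
The requested component of w3 is -758.

-758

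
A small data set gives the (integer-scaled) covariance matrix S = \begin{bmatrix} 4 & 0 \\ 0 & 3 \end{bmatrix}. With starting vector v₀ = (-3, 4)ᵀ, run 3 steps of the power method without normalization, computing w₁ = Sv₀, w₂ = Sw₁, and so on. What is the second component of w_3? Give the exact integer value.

w1 = Sv₀ = (4·(-3) + 0·4; 0·(-3) + 3·4) = (-12, 12)
w2 = Sw1 = (4·(-12) + 0·12; 0·(-12) + 3·12) = (-48, 36)
w3 = Sw2 = (-192, 108)
The requested component of w3 is 108.

108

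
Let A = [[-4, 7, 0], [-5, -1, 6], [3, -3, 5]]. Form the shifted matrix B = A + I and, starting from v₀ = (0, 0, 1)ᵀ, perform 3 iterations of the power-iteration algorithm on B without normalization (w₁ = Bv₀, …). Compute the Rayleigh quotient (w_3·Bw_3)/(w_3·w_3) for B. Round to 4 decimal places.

0.7353

B = A + I has rows (-3, 7, 0); (-5, 0, 6); (3, -3, 6)
w1 = Bv₀ = (0, 6, 6)
w2 = Bw1 = (42, 36, 18)
w3 = Bw2 = (126, -102, 126)
Bw3 = (-1092, 126, 1440)
w3·Bw3 = 30996; w3·w3 = 42156; μ ≈ 30996/42156 = 0.7353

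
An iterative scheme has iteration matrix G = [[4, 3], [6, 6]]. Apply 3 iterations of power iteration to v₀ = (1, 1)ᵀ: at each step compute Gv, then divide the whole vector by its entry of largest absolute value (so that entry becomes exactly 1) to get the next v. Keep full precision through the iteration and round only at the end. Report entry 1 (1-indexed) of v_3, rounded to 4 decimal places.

0.5599

Gv0 = (7.00000, 12.00000); divide by 12.00000 → v1 = (0.58333, 1.00000)
Gv1 = (5.33333, 9.50000); divide by 9.50000 → v2 = (0.56140, 1.00000)
Gv2 = (5.24561, 9.36842); divide by 9.36842 → v3 = (0.55993, 1.00000)
Requested entry of v3: 598/1068 = 0.5599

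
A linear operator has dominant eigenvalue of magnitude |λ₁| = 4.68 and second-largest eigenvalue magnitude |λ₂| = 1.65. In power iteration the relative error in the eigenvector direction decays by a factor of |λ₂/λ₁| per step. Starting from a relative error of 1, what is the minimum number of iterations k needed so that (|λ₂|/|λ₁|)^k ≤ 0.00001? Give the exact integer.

|λ₂/λ₁| = 1.65/4.68 = 0.35256
Need k ≥ ln(0.00001) / ln(0.35256) = -11.5129 / -1.0425 ≈ 11.043
Smallest integer k satisfying the bound: 12

12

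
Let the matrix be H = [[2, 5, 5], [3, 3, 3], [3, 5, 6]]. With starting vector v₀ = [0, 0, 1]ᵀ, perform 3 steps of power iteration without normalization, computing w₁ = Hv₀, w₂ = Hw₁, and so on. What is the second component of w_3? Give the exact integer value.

489

w1 = Hv₀ = (5, 3, 6)
w2 = Hw1 = (55, 42, 66)
w3 = Hw2 = (650, 489, 771)
The requested component of w3 is 489.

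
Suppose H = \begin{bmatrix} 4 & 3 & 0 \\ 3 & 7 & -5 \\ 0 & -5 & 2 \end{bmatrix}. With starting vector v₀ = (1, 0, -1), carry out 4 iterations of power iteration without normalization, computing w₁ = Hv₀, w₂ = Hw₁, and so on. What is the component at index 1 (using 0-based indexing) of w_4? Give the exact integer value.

w1 = Hv₀ = (4·1 + 3·0 + 0·(-1); 3·1 + 7·0 + (-5)·(-1); 0·1 + (-5)·0 + 2·(-1)) = (4, 8, -2)
w2 = Hw1 = (4·4 + 3·8 + 0·(-2); 3·4 + 7·8 + (-5)·(-2); 0·4 + (-5)·8 + 2·(-2)) = (40, 78, -44)
w3 = Hw2 = (394, 886, -478)
w4 = Hw3 = (4234, 9774, -5386)
The requested component of w4 is 9774.

9774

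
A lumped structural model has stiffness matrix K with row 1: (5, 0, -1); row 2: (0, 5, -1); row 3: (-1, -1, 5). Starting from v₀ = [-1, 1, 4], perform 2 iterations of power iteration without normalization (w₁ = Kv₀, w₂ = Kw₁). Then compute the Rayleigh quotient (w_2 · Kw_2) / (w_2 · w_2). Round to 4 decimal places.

λ ≈ 6.0724

w1 = Kv₀ = (-9, 1, 20)
w2 = Kw1 = (-65, -15, 108)
Kw2 = (-433, -183, 620)
w2·Kw2 = (-65)·(-433) + (-15)·(-183) + 108·620 = 97850; w2·w2 = (-65)·(-65) + (-15)·(-15) + 108·108 = 16114
λ ≈ 97850/16114 = 6.0724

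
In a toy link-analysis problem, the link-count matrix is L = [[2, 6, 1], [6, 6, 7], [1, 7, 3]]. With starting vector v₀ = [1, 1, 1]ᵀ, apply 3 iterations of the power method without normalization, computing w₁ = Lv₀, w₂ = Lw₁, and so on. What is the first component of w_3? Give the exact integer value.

1931

w1 = Lv₀ = (2·1 + 6·1 + 1·1; 6·1 + 6·1 + 7·1; 1·1 + 7·1 + 3·1) = (9, 19, 11)
w2 = Lw1 = (2·9 + 6·19 + 1·11; 6·9 + 6·19 + 7·11; 1·9 + 7·19 + 3·11) = (143, 245, 175)
w3 = Lw2 = (1931, 3553, 2383)
The requested component of w3 is 1931.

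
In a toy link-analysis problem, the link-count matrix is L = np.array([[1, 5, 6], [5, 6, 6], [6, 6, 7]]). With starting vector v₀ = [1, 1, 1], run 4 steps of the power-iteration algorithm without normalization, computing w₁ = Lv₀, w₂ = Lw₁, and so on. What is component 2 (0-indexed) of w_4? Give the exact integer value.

83413

w1 = Lv₀ = (12, 17, 19)
w2 = Lw1 = (211, 276, 307)
w3 = Lw2 = (3433, 4553, 5071)
w4 = Lw3 = (56624, 74909, 83413)
The requested component of w4 is 83413.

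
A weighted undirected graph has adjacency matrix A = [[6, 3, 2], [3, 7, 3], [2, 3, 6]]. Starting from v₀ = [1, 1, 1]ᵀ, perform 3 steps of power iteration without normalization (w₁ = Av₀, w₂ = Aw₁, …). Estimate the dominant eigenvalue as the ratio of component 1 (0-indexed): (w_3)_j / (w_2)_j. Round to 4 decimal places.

λ ≈ 11.8535

w1 = Av₀ = (6·1 + 3·1 + 2·1; 3·1 + 7·1 + 3·1; 2·1 + 3·1 + 6·1) = (11, 13, 11)
w2 = Aw1 = (6·11 + 3·13 + 2·11; 3·11 + 7·13 + 3·11; 2·11 + 3·13 + 6·11) = (127, 157, 127)
w3 = Aw2 = (1487, 1861, 1487)
Ratio at component: 1861 / 157 = 11.8535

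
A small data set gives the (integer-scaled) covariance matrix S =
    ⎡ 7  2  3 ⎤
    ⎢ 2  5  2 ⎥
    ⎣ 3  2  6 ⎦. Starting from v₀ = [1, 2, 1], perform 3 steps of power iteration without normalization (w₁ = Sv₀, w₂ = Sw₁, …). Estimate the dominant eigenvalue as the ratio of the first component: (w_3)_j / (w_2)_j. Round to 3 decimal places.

w1 = Sv₀ = (14, 14, 13)
w2 = Sw1 = (165, 124, 148)
w3 = Sw2 = (1847, 1246, 1631)
Ratio at component: 1847 / 165 = 11.194

λ ≈ 11.194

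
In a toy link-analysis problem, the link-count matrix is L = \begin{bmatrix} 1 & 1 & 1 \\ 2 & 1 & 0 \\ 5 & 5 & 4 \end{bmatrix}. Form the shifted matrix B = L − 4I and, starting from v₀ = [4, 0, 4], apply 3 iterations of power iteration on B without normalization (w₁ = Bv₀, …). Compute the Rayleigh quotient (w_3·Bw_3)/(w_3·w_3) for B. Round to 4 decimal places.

μ ≈ -4.3480

B = L − 4I has rows (-3, 1, 1); (2, -3, 0); (5, 5, 0)
w1 = Bv₀ = (-8, 8, 20)
w2 = Bw1 = (52, -40, 0)
w3 = Bw2 = (-196, 224, 60)
Bw3 = (872, -1064, 140)
w3·Bw3 = -400848; w3·w3 = 92192; μ ≈ -400848/92192 = -4.3480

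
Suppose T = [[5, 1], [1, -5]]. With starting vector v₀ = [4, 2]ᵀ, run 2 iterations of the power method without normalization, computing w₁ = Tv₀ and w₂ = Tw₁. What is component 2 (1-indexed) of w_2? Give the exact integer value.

52

w1 = Tv₀ = (5·4 + 1·2; 1·4 + (-5)·2) = (22, -6)
w2 = Tw1 = (5·22 + 1·(-6); 1·22 + (-5)·(-6)) = (104, 52)
The requested component of w2 is 52.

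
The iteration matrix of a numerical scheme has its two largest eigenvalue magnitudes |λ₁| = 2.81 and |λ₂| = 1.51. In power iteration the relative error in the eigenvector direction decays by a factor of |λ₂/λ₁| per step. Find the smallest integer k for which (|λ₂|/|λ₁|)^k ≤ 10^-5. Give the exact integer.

19

|λ₂/λ₁| = 1.51/2.81 = 0.53737
Need k ≥ ln(10^-5) / ln(0.53737) = -11.5129 / -0.6211 ≈ 18.537
Smallest integer k satisfying the bound: 19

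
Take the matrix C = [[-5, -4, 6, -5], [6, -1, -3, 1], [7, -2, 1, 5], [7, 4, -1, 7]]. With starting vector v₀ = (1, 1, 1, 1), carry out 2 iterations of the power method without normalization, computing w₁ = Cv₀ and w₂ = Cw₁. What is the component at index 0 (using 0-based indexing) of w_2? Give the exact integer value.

w1 = Cv₀ = ((-5)·1 + (-4)·1 + 6·1 + (-5)·1; 6·1 + (-1)·1 + (-3)·1 + 1·1; 7·1 + (-2)·1 + 1·1 + 5·1; 7·1 + 4·1 + (-1)·1 + 7·1) = (-8, 3, 11, 17)
w2 = Cw1 = ((-5)·(-8) + (-4)·3 + 6·11 + (-5)·17; 6·(-8) + (-1)·3 + (-3)·11 + 1·17; 7·(-8) + (-2)·3 + 1·11 + 5·17; 7·(-8) + 4·3 + (-1)·11 + 7·17) = (9, -67, 34, 64)
The requested component of w2 is 9.

9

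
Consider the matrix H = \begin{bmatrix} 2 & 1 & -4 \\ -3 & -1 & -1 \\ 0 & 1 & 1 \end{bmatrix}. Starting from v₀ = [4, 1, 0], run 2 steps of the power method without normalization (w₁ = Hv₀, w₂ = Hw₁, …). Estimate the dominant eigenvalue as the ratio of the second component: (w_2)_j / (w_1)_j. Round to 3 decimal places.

1.154

w1 = Hv₀ = (2·4 + 1·1 + (-4)·0; (-3)·4 + (-1)·1 + (-1)·0; 0·4 + 1·1 + 1·0) = (9, -13, 1)
w2 = Hw1 = (2·9 + 1·(-13) + (-4)·1; (-3)·9 + (-1)·(-13) + (-1)·1; 0·9 + 1·(-13) + 1·1) = (1, -15, -12)
Ratio at component: -15 / -13 = 1.154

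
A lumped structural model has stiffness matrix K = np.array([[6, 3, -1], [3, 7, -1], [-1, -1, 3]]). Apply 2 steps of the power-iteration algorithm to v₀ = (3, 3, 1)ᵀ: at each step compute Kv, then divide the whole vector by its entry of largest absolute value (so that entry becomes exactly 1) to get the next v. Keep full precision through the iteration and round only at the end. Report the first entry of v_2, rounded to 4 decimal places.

0.8662

Kv0 = (26.00000, 29.00000, -3.00000); divide by 29.00000 → v1 = (0.89655, 1.00000, -0.10345)
Kv1 = (8.48276, 9.79310, -2.20690); divide by 9.79310 → v2 = (0.86620, 1.00000, -0.22535)
Requested entry of v2: 246/284 = 0.8662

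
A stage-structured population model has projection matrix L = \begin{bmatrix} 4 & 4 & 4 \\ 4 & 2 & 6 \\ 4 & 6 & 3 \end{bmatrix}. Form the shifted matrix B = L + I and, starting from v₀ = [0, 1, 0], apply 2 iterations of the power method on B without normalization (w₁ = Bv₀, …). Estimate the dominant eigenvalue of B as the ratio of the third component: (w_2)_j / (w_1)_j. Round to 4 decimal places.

μ ≈ 9.6667

B = L + I has rows (5, 4, 4); (4, 3, 6); (4, 6, 4)
w1 = Bv₀ = (4, 3, 6)
w2 = Bw1 = (56, 61, 58)
Ratio: 58/6 = 9.6667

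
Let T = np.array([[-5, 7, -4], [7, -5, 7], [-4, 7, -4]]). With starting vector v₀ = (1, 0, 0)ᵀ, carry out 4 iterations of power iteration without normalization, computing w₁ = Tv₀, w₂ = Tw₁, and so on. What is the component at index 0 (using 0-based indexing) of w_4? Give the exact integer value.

w1 = Tv₀ = (-5, 7, -4)
w2 = Tw1 = (90, -98, 85)
w3 = Tw2 = (-1476, 1715, -1386)
w4 = Tw3 = (24929, -28609, 23453)
The requested component of w4 is 24929.

24929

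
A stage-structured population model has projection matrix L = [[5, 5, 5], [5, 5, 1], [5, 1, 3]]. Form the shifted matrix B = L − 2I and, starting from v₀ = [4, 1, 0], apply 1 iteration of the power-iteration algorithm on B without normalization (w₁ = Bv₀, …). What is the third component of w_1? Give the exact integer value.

B = L − 2I has rows (3, 5, 5); (5, 3, 1); (5, 1, 1)
w1 = Bv₀ = (17, 23, 21)
Requested component of w1: 21

21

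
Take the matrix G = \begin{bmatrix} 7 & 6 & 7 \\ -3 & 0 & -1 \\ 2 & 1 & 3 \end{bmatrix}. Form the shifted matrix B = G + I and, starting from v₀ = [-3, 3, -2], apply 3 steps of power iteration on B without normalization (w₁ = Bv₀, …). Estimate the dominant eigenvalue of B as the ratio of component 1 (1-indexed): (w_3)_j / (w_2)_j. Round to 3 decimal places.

B = G + I has rows (8, 6, 7); (-3, 1, -1); (2, 1, 4)
w1 = Bv₀ = (-20, 14, -11)
w2 = Bw1 = (-153, 85, -70)
w3 = Bw2 = (-1204, 614, -501)
Ratio: -1204/-153 = 7.869

7.869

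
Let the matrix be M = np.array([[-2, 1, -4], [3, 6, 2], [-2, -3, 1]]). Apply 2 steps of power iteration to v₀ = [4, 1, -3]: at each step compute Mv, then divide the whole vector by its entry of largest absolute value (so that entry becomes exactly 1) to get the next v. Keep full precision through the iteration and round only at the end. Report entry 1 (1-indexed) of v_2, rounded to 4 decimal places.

-0.9667

Mv0 = (5.00000, 12.00000, -14.00000); divide by -14.00000 → v1 = (-0.35714, -0.85714, 1.00000)
Mv1 = (-4.14286, -4.21429, 4.28571); divide by 4.28571 → v2 = (-0.96667, -0.98333, 1.00000)
Requested entry of v2: 58/-60 = -0.9667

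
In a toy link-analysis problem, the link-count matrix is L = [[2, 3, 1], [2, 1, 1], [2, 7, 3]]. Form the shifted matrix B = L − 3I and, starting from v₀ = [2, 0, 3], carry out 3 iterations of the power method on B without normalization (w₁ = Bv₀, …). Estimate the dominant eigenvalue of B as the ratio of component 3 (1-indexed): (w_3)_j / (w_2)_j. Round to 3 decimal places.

B = L − 3I has rows (-1, 3, 1); (2, -2, 1); (2, 7, 0)
w1 = Bv₀ = ((-1)·2 + 3·0 + 1·3; 2·2 + (-2)·0 + 1·3; 2·2 + 7·0 + 0·3) = (1, 7, 4)
w2 = Bw1 = ((-1)·1 + 3·7 + 1·4; 2·1 + (-2)·7 + 1·4; 2·1 + 7·7 + 0·4) = (24, -8, 51)
w3 = Bw2 = (3, 115, -8)
Ratio: -8/51 = -0.157

-0.157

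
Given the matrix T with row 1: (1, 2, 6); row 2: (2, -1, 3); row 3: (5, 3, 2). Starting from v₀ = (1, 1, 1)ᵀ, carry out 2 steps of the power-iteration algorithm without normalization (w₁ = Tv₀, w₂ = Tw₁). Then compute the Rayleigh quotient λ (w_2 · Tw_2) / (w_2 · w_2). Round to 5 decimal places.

8.33333

w1 = Tv₀ = (1·1 + 2·1 + 6·1; 2·1 + (-1)·1 + 3·1; 5·1 + 3·1 + 2·1) = (9, 4, 10)
w2 = Tw1 = (1·9 + 2·4 + 6·10; 2·9 + (-1)·4 + 3·10; 5·9 + 3·4 + 2·10) = (77, 44, 77)
Tw2 = (627, 341, 671)
w2·Tw2 = 77·627 + 44·341 + 77·671 = 114950; w2·w2 = 77·77 + 44·44 + 77·77 = 13794
λ ≈ 114950/13794 = 8.33333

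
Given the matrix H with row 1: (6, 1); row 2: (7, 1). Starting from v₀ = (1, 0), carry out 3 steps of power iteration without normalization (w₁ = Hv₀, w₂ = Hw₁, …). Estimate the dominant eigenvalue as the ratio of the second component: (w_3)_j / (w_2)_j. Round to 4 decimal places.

λ ≈ 7.1429

w1 = Hv₀ = (6, 7)
w2 = Hw1 = (43, 49)
w3 = Hw2 = (307, 350)
Ratio at component: 350 / 49 = 7.1429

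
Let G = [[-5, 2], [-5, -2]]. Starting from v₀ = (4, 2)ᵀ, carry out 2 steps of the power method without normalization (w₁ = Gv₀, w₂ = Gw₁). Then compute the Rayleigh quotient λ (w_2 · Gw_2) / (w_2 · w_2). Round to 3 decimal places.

w1 = Gv₀ = (-16, -24)
w2 = Gw1 = (32, 128)
Gw2 = (96, -416)
w2·Gw2 = 32·96 + 128·(-416) = -50176; w2·w2 = 32·32 + 128·128 = 17408
λ ≈ -50176/17408 = -2.882

-2.882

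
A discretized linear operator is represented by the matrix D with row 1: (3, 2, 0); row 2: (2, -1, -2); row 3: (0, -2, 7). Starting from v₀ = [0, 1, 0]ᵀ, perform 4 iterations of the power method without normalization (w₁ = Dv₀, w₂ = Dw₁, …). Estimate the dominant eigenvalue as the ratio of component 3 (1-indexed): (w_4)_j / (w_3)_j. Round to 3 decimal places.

7.451

w1 = Dv₀ = (3·0 + 2·1 + 0·0; 2·0 + (-1)·1 + (-2)·0; 0·0 + (-2)·1 + 7·0) = (2, -1, -2)
w2 = Dw1 = (3·2 + 2·(-1) + 0·(-2); 2·2 + (-1)·(-1) + (-2)·(-2); 0·2 + (-2)·(-1) + 7·(-2)) = (4, 9, -12)
w3 = Dw2 = (30, 23, -102)
w4 = Dw3 = (136, 241, -760)
Ratio at component: -760 / -102 = 7.451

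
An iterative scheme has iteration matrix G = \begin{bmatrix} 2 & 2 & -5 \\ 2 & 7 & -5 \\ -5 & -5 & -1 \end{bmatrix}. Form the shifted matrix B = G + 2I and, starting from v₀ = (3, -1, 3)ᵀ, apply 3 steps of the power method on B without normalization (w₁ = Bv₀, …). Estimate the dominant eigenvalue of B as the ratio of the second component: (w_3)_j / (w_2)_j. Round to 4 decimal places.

μ ≈ 13.2482

B = G + 2I has rows (4, 2, -5); (2, 9, -5); (-5, -5, 1)
w1 = Bv₀ = (4·3 + 2·(-1) + (-5)·3; 2·3 + 9·(-1) + (-5)·3; (-5)·3 + (-5)·(-1) + 1·3) = (-5, -18, -7)
w2 = Bw1 = (4·(-5) + 2·(-18) + (-5)·(-7); 2·(-5) + 9·(-18) + (-5)·(-7); (-5)·(-5) + (-5)·(-18) + 1·(-7)) = (-21, -137, 108)
w3 = Bw2 = (-898, -1815, 898)
Ratio: -1815/-137 = 13.2482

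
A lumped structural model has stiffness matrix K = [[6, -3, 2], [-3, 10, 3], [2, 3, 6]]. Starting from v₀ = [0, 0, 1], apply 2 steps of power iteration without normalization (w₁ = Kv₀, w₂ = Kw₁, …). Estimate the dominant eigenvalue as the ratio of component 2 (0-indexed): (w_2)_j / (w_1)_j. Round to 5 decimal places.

w1 = Kv₀ = (6·0 + (-3)·0 + 2·1; (-3)·0 + 10·0 + 3·1; 2·0 + 3·0 + 6·1) = (2, 3, 6)
w2 = Kw1 = (6·2 + (-3)·3 + 2·6; (-3)·2 + 10·3 + 3·6; 2·2 + 3·3 + 6·6) = (15, 42, 49)
Ratio at component: 49 / 6 = 8.16667

8.16667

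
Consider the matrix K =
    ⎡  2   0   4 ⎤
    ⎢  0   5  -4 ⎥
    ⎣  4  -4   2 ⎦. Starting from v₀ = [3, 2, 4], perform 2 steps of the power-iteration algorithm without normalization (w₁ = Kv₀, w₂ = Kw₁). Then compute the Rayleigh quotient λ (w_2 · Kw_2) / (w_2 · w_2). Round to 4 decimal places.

8.1497

w1 = Kv₀ = (2·3 + 0·2 + 4·4; 0·3 + 5·2 + (-4)·4; 4·3 + (-4)·2 + 2·4) = (22, -6, 12)
w2 = Kw1 = (2·22 + 0·(-6) + 4·12; 0·22 + 5·(-6) + (-4)·12; 4·22 + (-4)·(-6) + 2·12) = (92, -78, 136)
Kw2 = (728, -934, 952)
w2·Kw2 = 92·728 + (-78)·(-934) + 136·952 = 269300; w2·w2 = 92·92 + (-78)·(-78) + 136·136 = 33044
λ ≈ 269300/33044 = 8.1497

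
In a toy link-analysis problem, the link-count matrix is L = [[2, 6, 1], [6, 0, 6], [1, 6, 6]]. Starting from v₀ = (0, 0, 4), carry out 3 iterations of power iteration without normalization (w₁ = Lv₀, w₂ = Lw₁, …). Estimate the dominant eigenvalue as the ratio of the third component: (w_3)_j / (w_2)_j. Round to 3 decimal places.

10.055

w1 = Lv₀ = (2·0 + 6·0 + 1·4; 6·0 + 0·0 + 6·4; 1·0 + 6·0 + 6·4) = (4, 24, 24)
w2 = Lw1 = (2·4 + 6·24 + 1·24; 6·4 + 0·24 + 6·24; 1·4 + 6·24 + 6·24) = (176, 168, 292)
w3 = Lw2 = (1652, 2808, 2936)
Ratio at component: 2936 / 292 = 10.055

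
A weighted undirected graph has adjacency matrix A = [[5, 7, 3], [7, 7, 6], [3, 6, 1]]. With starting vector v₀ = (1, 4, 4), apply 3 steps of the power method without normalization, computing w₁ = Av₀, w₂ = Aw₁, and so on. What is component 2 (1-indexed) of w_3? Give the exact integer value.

w1 = Av₀ = (5·1 + 7·4 + 3·4; 7·1 + 7·4 + 6·4; 3·1 + 6·4 + 1·4) = (45, 59, 31)
w2 = Aw1 = (5·45 + 7·59 + 3·31; 7·45 + 7·59 + 6·31; 3·45 + 6·59 + 1·31) = (731, 914, 520)
w3 = Aw2 = (11613, 14635, 8197)
The requested component of w3 is 14635.

14635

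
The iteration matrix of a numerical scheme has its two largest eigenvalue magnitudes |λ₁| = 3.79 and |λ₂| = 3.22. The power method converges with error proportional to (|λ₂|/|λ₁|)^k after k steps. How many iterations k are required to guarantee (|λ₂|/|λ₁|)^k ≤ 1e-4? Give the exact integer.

57

|λ₂/λ₁| = 3.22/3.79 = 0.84960
Need k ≥ ln(1e-4) / ln(0.84960) = -9.2103 / -0.1630 ≈ 56.510
Smallest integer k satisfying the bound: 57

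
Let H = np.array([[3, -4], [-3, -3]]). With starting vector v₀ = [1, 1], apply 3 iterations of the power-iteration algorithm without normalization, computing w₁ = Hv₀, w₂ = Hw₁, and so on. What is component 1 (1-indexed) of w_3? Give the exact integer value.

w1 = Hv₀ = (3·1 + (-4)·1; (-3)·1 + (-3)·1) = (-1, -6)
w2 = Hw1 = (3·(-1) + (-4)·(-6); (-3)·(-1) + (-3)·(-6)) = (21, 21)
w3 = Hw2 = (-21, -126)
The requested component of w3 is -21.

-21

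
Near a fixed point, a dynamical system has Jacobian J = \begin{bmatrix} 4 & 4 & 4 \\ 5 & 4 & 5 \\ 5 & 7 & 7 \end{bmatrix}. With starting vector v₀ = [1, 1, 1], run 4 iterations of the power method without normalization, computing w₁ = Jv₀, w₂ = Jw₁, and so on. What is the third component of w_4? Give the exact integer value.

66931

w1 = Jv₀ = (12, 14, 19)
w2 = Jw1 = (180, 211, 291)
w3 = Jw2 = (2728, 3199, 4414)
w4 = Jw3 = (41364, 48506, 66931)
The requested component of w4 is 66931.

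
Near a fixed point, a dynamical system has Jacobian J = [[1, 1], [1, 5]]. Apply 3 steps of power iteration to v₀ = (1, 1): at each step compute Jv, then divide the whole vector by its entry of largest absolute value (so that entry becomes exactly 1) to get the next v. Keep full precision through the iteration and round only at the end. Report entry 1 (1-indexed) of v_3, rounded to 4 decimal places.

0.2381

Jv0 = (2.00000, 6.00000); divide by 6.00000 → v1 = (0.33333, 1.00000)
Jv1 = (1.33333, 5.33333); divide by 5.33333 → v2 = (0.25000, 1.00000)
Jv2 = (1.25000, 5.25000); divide by 5.25000 → v3 = (0.23810, 1.00000)
Requested entry of v3: 40/168 = 0.2381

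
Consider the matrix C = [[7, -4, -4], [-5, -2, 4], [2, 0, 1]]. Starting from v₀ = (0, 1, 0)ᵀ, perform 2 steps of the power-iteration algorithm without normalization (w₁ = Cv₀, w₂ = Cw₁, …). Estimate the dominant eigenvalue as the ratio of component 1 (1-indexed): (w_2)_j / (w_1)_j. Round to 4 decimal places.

λ ≈ 5.0000

w1 = Cv₀ = (-4, -2, 0)
w2 = Cw1 = (-20, 24, -8)
Ratio at component: -20 / -4 = 5.0000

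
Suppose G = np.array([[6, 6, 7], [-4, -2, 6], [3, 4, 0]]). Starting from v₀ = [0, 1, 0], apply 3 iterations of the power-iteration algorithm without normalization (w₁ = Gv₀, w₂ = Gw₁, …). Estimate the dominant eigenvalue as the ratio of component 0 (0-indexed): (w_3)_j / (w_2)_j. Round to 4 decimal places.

w1 = Gv₀ = (6·0 + 6·1 + 7·0; (-4)·0 + (-2)·1 + 6·0; 3·0 + 4·1 + 0·0) = (6, -2, 4)
w2 = Gw1 = (6·6 + 6·(-2) + 7·4; (-4)·6 + (-2)·(-2) + 6·4; 3·6 + 4·(-2) + 0·4) = (52, 4, 10)
w3 = Gw2 = (406, -156, 172)
Ratio at component: 406 / 52 = 7.8077

7.8077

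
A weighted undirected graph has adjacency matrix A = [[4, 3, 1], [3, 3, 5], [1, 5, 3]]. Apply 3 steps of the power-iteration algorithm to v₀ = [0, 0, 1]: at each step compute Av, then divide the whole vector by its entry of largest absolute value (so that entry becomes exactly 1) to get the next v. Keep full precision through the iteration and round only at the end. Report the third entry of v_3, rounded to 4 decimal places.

0.8588

Av0 = (1.00000, 5.00000, 3.00000); divide by 5.00000 → v1 = (0.20000, 1.00000, 0.60000)
Av1 = (4.40000, 6.60000, 7.00000); divide by 7.00000 → v2 = (0.62857, 0.94286, 1.00000)
Av2 = (6.34286, 9.71429, 8.34286); divide by 9.71429 → v3 = (0.65294, 1.00000, 0.85882)
Requested entry of v3: 292/340 = 0.8588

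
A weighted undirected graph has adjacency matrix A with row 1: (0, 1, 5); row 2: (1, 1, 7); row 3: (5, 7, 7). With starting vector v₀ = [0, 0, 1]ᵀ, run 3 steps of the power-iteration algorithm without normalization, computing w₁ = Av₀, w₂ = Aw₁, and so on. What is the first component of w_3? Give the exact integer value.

w1 = Av₀ = (0·0 + 1·0 + 5·1; 1·0 + 1·0 + 7·1; 5·0 + 7·0 + 7·1) = (5, 7, 7)
w2 = Aw1 = (0·5 + 1·7 + 5·7; 1·5 + 1·7 + 7·7; 5·5 + 7·7 + 7·7) = (42, 61, 123)
w3 = Aw2 = (676, 964, 1498)
The requested component of w3 is 676.

676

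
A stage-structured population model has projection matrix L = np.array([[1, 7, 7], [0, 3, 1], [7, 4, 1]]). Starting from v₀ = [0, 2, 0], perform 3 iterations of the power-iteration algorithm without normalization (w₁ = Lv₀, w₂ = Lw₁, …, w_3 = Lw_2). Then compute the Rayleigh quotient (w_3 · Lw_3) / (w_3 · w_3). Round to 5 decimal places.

w1 = Lv₀ = (1·0 + 7·2 + 7·0; 0·0 + 3·2 + 1·0; 7·0 + 4·2 + 1·0) = (14, 6, 8)
w2 = Lw1 = (1·14 + 7·6 + 7·8; 0·14 + 3·6 + 1·8; 7·14 + 4·6 + 1·8) = (112, 26, 130)
w3 = Lw2 = (1204, 208, 1018)
Lw3 = (9786, 1642, 10278)
w3·Lw3 = 1204·9786 + 208·1642 + 1018·10278 = 22586884; w3·w3 = 1204·1204 + 208·208 + 1018·1018 = 2529204
λ ≈ 22586884/2529204 = 8.93043

8.93043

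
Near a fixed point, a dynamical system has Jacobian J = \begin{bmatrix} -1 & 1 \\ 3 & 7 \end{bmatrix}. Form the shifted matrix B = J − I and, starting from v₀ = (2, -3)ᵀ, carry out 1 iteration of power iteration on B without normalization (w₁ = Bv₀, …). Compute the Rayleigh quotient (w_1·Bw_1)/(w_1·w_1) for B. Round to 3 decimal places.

B = J − I has rows (-2, 1); (3, 6)
w1 = Bv₀ = ((-2)·2 + 1·(-3); 3·2 + 6·(-3)) = (-7, -12)
Bw1 = (2, -93)
w1·Bw1 = 1102; w1·w1 = 193; μ ≈ 1102/193 = 5.710

μ ≈ 5.710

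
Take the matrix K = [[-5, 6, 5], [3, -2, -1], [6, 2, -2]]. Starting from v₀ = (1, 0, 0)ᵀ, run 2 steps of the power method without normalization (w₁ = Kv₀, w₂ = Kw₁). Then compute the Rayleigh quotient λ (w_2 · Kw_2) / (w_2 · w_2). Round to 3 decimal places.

λ ≈ -10.385

w1 = Kv₀ = (-5, 3, 6)
w2 = Kw1 = (73, -27, -36)
Kw2 = (-707, 309, 456)
w2·Kw2 = 73·(-707) + (-27)·309 + (-36)·456 = -76370; w2·w2 = 73·73 + (-27)·(-27) + (-36)·(-36) = 7354
λ ≈ -76370/7354 = -10.385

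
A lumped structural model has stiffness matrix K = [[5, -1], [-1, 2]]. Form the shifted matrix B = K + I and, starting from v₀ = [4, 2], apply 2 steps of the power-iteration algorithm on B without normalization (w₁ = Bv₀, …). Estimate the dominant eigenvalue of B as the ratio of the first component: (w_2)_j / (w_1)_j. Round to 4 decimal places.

B = K + I has rows (6, -1); (-1, 3)
w1 = Bv₀ = (6·4 + (-1)·2; (-1)·4 + 3·2) = (22, 2)
w2 = Bw1 = (6·22 + (-1)·2; (-1)·22 + 3·2) = (130, -16)
Ratio: 130/22 = 5.9091

μ ≈ 5.9091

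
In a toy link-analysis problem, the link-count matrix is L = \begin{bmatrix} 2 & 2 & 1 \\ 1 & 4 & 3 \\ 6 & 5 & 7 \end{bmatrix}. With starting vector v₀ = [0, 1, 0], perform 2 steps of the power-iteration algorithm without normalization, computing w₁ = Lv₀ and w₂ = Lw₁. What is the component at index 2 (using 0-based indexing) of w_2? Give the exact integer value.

67

w1 = Lv₀ = (2, 4, 5)
w2 = Lw1 = (17, 33, 67)
The requested component of w2 is 67.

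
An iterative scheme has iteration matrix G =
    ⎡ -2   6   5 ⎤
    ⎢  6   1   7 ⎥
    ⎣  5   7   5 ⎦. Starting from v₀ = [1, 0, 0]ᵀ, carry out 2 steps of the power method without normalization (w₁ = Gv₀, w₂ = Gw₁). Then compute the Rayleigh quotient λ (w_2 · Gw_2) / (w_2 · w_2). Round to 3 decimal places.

λ ≈ 10.998

w1 = Gv₀ = (-2, 6, 5)
w2 = Gw1 = (65, 29, 57)
Gw2 = (329, 818, 813)
w2·Gw2 = 65·329 + 29·818 + 57·813 = 91448; w2·w2 = 65·65 + 29·29 + 57·57 = 8315
λ ≈ 91448/8315 = 10.998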